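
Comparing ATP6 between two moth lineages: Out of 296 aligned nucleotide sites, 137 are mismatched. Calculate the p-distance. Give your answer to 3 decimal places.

0.463

p = 137/296 = 0.462837… ≈ 0.463 (to 3 d.p.).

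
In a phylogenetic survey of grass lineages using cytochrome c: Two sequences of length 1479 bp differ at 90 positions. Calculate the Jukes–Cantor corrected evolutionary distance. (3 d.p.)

0.063

p = 90/1479 ≈ 0.060852.
d = −(3/4) ln(1 − 4p/3) = −0.75 ln(1 − 0.081136) = −0.75 ln(0.918864)
  = −0.75 × (-0.084617) = 0.063463 substitutions/site.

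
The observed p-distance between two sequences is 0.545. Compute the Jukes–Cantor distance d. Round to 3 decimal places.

d = −(3/4) ln(1 − 4p/3) = −0.75 ln(1 − 0.726667) = −0.75 ln(0.273333)
  = −0.75 × (-1.297064) = 0.972798 substitutions/site.

0.973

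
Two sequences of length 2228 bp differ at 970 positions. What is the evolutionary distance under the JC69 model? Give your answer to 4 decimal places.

p = 970/2228 ≈ 0.435368.
d = −(3/4) ln(1 − 4p/3) = −0.75 ln(1 − 0.580491) = −0.75 ln(0.419509)
  = −0.75 × (-0.868670) = 0.651503 substitutions/site.

0.6515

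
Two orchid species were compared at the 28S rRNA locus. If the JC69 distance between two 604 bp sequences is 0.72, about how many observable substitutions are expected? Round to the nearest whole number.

280

Invert JC69: p = (3/4)(1 − e^(−4d/3)) = 0.75 × (1 − e^(-0.96)) = 0.75 × (1 − 0.382893) = 0.462830.
Expected differing sites = pL ≈ 0.462830 × 604 = 279.54932 ≈ 280.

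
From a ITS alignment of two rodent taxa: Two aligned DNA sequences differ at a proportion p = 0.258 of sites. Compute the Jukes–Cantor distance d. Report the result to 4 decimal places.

0.3162

d = −(3/4) ln(1 − 4p/3) = −0.75 ln(1 − 0.344) = −0.75 ln(0.656)
  = −0.75 × (-0.421594) = 0.316196 substitutions/site.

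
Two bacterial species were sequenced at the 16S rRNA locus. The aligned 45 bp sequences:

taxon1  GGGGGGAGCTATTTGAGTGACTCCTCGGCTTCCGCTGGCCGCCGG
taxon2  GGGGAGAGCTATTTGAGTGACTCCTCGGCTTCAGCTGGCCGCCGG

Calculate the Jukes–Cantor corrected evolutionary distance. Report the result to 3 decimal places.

0.046

The sequences differ at 2 of 45 sites (5, 33), so p = 2/45 ≈ 0.044444.
d = −(3/4) ln(1 − 4p/3) = −0.75 ln(1 − 0.059259) = −0.75 ln(0.940741)
  = −0.75 × (-0.061087) = 0.045815 substitutions/site.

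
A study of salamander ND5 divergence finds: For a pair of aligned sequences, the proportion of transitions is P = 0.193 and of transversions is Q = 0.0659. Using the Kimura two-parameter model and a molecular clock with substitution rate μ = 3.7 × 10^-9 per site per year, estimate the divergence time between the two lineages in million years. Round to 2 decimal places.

45.40

Under the Kimura two-parameter model, d = −½ ln(1 − 2P − Q) − ¼ ln(1 − 2Q).
1 − 2P − Q = 0.5481, giving −½ ln(0.5481) = 0.300649.
1 − 2Q = 0.8682, giving −¼ ln(0.8682) = 0.035333.
d = 0.300649 + 0.035333 = 0.335982.
Under a molecular clock d = 2μt, so t = d/(2μ) = 0.335982 / (2 × 3.7 × 10^-9) = 45.40 million years.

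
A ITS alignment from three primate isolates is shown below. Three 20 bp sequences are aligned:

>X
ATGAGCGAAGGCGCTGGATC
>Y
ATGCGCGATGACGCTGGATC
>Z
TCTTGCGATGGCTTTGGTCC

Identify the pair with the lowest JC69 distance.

X–Y: 3/20 differ, p = 0.150, d = 0.167.
X–Z: 9/20 differ, p = 0.450, d = 0.687.
Y–Z: 9/20 differ, p = 0.450, d = 0.687.
The smallest distance is between X and Y.

X and Y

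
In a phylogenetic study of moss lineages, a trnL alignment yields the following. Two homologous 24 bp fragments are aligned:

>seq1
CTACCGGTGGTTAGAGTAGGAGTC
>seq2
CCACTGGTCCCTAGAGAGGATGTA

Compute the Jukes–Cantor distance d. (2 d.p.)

0.61

The sequences differ at 10 of 24 sites (2, 5, 9, 10, 11, 17, 18, 20, 21, 24), so p = 10/24 ≈ 0.416667.
d = −(3/4) ln(1 − 4p/3) = −0.75 ln(1 − 0.555556) = −0.75 ln(0.444444)
  = −0.75 × (-0.810931) = 0.608198 substitutions/site.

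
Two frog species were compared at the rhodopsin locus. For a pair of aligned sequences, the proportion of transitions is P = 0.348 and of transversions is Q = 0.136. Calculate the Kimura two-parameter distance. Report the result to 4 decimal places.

0.9713

Under the Kimura two-parameter model, d = −½ ln(1 − 2P − Q) − ¼ ln(1 − 2Q).
1 − 2P − Q = 0.168, giving −½ ln(0.168) = 0.891896.
1 − 2Q = 0.728, giving −¼ ln(0.728) = 0.079364.
d = 0.891896 + 0.079364 = 0.971260.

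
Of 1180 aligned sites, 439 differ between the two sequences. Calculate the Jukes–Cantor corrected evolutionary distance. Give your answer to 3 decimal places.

p = 439/1180 ≈ 0.372034.
d = −(3/4) ln(1 − 4p/3) = −0.75 ln(1 − 0.496045) = −0.75 ln(0.503955)
  = −0.75 × (-0.685268) = 0.513951 substitutions/site.

0.514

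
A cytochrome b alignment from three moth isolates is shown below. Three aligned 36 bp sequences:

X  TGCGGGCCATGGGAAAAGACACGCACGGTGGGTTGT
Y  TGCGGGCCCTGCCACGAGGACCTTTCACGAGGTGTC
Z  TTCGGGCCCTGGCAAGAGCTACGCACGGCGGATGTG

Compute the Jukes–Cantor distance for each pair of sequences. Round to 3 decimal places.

X–Y: 18/36 sites differ → p = 0.5, d = −0.75 ln(1 − 0.666667) = 0.823960 ≈ 0.824.
X–Z: 11/36 sites differ → p ≈ 0.305556, d = −0.75 ln(1 − 0.407408) = 0.392437 ≈ 0.392.
Y–Z: 15/36 sites differ → p ≈ 0.416667, d = −0.75 ln(1 − 0.555556) = 0.608198 ≈ 0.608.

d(X,Y) = 0.824, d(X,Z) = 0.392, d(Y,Z) = 0.608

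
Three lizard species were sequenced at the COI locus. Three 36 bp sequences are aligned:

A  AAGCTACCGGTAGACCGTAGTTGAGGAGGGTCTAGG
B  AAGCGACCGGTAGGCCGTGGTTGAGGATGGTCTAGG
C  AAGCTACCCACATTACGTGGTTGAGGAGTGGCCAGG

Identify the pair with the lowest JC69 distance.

A and B

A–B: 4/36 differ, p = 0.111, d = 0.120.
A–C: 10/36 differ, p = 0.278, d = 0.347.
B–C: 11/36 differ, p = 0.306, d = 0.392.
The smallest distance is between A and B.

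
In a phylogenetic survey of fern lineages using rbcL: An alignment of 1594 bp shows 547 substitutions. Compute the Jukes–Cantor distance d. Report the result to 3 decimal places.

p = 547/1594 ≈ 0.343162.
d = −(3/4) ln(1 − 4p/3) = −0.75 ln(1 − 0.457549) = −0.75 ln(0.542451)
  = −0.75 × (-0.611658) = 0.458744 substitutions/site.

0.459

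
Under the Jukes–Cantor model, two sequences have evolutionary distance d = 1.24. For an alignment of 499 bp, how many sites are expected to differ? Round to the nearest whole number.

Invert JC69: p = (3/4)(1 − e^(−4d/3)) = 0.75 × (1 − e^(-1.653333)) = 0.75 × (1 − 0.191411) = 0.606442.
Expected differing sites = pL ≈ 0.606442 × 499 = 302.614558 ≈ 303.

303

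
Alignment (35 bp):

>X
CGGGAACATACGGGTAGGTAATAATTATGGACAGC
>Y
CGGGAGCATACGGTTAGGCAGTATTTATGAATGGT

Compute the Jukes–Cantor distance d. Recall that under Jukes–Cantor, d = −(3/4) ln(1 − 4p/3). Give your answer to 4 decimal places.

0.3149

The sequences differ at 9 of 35 sites (6, 14, 19, 21, 24, 30, 32, 33, 35), so p = 9/35 ≈ 0.257143.
d = −(3/4) ln(1 − 4p/3) = −0.75 ln(1 − 0.342857) = −0.75 ln(0.657143)
  = −0.75 × (-0.419854) = 0.314891 substitutions/site.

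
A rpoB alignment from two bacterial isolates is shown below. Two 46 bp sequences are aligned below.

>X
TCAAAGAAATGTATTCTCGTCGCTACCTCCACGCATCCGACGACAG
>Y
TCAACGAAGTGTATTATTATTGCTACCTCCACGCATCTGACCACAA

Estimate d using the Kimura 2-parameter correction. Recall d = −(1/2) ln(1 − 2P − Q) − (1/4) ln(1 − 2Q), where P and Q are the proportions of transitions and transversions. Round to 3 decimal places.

Of 46 sites, 6 differences are transitions and 3 are transversions, so P = 6/46 ≈ 0.130435 and Q = 3/46 ≈ 0.065217.
Under the Kimura two-parameter model, d = −½ ln(1 − 2P − Q) − ¼ ln(1 − 2Q).
1 − 2P − Q = 0.673913, giving −½ ln(0.673913) = 0.197327.
1 − 2Q = 0.869566, giving −¼ ln(0.869566) = 0.034940.
d = 0.197327 + 0.034940 = 0.232267.

0.232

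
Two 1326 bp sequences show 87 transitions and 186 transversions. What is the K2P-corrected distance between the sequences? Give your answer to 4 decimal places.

P = 87/1326 ≈ 0.065611 and Q = 186/1326 ≈ 0.140271.
Under the Kimura two-parameter model, d = −½ ln(1 − 2P − Q) − ¼ ln(1 − 2Q).
1 − 2P − Q = 0.728507, giving −½ ln(0.728507) = 0.158379.
1 − 2Q = 0.719458, giving −¼ ln(0.719458) = 0.082314.
d = 0.158379 + 0.082314 = 0.240693.

0.2407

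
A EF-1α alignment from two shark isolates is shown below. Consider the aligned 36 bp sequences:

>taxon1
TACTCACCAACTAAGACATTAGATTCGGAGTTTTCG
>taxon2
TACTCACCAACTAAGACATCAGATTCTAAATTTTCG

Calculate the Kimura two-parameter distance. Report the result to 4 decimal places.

0.1224

Of 36 sites, 3 differences are transitions and 1 are transversions, so P = 3/36 ≈ 0.083333 and Q = 1/36 ≈ 0.027778.
Under the Kimura two-parameter model, d = −½ ln(1 − 2P − Q) − ¼ ln(1 − 2Q).
1 − 2P − Q = 0.805556, giving −½ ln(0.805556) = 0.108111.
1 − 2Q = 0.944444, giving −¼ ln(0.944444) = 0.014290.
d = 0.108111 + 0.014290 = 0.122401.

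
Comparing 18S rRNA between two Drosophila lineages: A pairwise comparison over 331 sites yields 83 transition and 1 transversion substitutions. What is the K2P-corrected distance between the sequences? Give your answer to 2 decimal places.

P = 83/331 ≈ 0.250755 and Q = 1/331 ≈ 0.003021.
Under the Kimura two-parameter model, d = −½ ln(1 − 2P − Q) − ¼ ln(1 − 2Q).
1 − 2P − Q = 0.495469, giving −½ ln(0.495469) = 0.351125.
1 − 2Q = 0.993958, giving −¼ ln(0.993958) = 0.001515.
d = 0.351125 + 0.001515 = 0.352640.

0.35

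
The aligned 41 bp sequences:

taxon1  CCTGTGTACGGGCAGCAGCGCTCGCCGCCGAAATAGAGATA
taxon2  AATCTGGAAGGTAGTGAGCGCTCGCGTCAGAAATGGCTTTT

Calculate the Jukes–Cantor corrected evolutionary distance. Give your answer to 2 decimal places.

0.66

The sequences differ at 18 of 41 sites, so p = 18/41 ≈ 0.439024.
d = −(3/4) ln(1 − 4p/3) = −0.75 ln(1 − 0.585365) = −0.75 ln(0.414635)
  = −0.75 × (-0.880357) = 0.660268 substitutions/site.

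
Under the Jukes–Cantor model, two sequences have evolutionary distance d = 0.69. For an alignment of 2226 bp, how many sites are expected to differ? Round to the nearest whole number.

Invert JC69: p = (3/4)(1 − e^(−4d/3)) = 0.75 × (1 − e^(-0.92)) = 0.75 × (1 − 0.398519) = 0.451111.
Expected differing sites = pL ≈ 0.451111 × 2226 = 1004.173086 ≈ 1004.

1004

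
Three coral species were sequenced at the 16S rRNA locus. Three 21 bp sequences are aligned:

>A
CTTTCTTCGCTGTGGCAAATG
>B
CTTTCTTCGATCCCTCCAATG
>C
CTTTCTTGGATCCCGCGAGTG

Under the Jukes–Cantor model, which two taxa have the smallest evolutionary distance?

B and C

A–B: 6/21 differ, p = 0.286, d = 0.360.
A–C: 7/21 differ, p = 0.333, d = 0.441.
B–C: 4/21 differ, p = 0.190, d = 0.220.
The smallest distance is between B and C.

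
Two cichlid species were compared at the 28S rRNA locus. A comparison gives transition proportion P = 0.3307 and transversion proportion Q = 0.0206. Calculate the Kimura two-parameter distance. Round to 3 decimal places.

0.583

Under the Kimura two-parameter model, d = −½ ln(1 − 2P − Q) − ¼ ln(1 − 2Q).
1 − 2P − Q = 0.318, giving −½ ln(0.318) = 0.572852.
1 − 2Q = 0.9588, giving −¼ ln(0.9588) = 0.010518.
d = 0.572852 + 0.010518 = 0.583370.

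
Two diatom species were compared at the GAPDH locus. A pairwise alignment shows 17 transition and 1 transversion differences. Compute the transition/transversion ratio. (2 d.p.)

17.00

R = 17/1 = 17.00.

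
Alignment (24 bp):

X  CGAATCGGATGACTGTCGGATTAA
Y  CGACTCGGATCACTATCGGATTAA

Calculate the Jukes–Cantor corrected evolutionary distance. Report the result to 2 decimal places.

The sequences differ at 3 of 24 sites (4, 11, 15), so p = 3/24 = 0.125.
d = −(3/4) ln(1 − 4p/3) = −0.75 ln(1 − 0.166667) = −0.75 ln(0.833333)
  = −0.75 × (-0.182322) = 0.136742 substitutions/site.

0.14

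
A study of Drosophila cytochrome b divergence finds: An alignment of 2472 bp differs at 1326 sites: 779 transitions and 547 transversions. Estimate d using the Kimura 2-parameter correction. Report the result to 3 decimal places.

1.100

P = 779/2472 ≈ 0.315129 and Q = 547/2472 ≈ 0.221278.
Under the Kimura two-parameter model, d = −½ ln(1 − 2P − Q) − ¼ ln(1 − 2Q).
1 − 2P − Q = 0.148464, giving −½ ln(0.148464) = 0.953706.
1 − 2Q = 0.557444, giving −¼ ln(0.557444) = 0.146098.
d = 0.953706 + 0.146098 = 1.099804.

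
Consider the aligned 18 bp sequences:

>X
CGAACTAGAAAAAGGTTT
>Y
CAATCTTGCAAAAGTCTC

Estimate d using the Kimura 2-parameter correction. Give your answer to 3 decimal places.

Of 18 sites, 3 differences are transitions and 4 are transversions, so P = 3/18 ≈ 0.166667 and Q = 4/18 ≈ 0.222222.
Under the Kimura two-parameter model, d = −½ ln(1 − 2P − Q) − ¼ ln(1 − 2Q).
1 − 2P − Q = 0.444444, giving −½ ln(0.444444) = 0.405466.
1 − 2Q = 0.555556, giving −¼ ln(0.555556) = 0.146946.
d = 0.405466 + 0.146946 = 0.552412.

0.552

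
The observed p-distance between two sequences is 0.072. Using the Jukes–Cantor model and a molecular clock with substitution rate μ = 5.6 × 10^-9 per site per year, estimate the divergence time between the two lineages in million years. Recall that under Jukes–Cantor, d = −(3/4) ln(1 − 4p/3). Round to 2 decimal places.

6.76

d = −(3/4) ln(1 − 4p/3) = −0.75 ln(1 − 0.096) = −0.75 ln(0.904)
  = −0.75 × (-0.100926) = 0.075695 substitutions/site.
Under a molecular clock d = 2μt, so t = d/(2μ) = 0.075695 / (2 × 5.6 × 10^-9) = 6.76 million years.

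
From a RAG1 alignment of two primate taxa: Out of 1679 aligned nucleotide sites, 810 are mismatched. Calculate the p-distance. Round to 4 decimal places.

0.4824

p = 810/1679 = 0.482430… ≈ 0.4824 (to 4 d.p.).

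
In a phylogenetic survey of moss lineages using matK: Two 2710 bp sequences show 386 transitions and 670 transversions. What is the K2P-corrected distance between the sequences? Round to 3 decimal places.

P = 386/2710 ≈ 0.142435 and Q = 670/2710 ≈ 0.247232.
Under the Kimura two-parameter model, d = −½ ln(1 − 2P − Q) − ¼ ln(1 − 2Q).
1 − 2P − Q = 0.467898, giving −½ ln(0.467898) = 0.379752.
1 − 2Q = 0.505536, giving −¼ ln(0.505536) = 0.170534.
d = 0.379752 + 0.170534 = 0.550286.

0.550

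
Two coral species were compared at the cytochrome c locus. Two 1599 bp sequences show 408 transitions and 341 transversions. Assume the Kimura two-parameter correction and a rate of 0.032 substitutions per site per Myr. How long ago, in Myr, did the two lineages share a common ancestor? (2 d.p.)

P = 408/1599 ≈ 0.255159 and Q = 341/1599 ≈ 0.213258.
Under the Kimura two-parameter model, d = −½ ln(1 − 2P − Q) − ¼ ln(1 − 2Q).
1 − 2P − Q = 0.276424, giving −½ ln(0.276424) = 0.642910.
1 − 2Q = 0.573484, giving −¼ ln(0.573484) = 0.139006.
d = 0.642910 + 0.139006 = 0.781916.
Under a molecular clock d = 2μt, so t = d/(2μ) = 0.781916 / (2 × 0.032) = 12.22 Myr.

12.22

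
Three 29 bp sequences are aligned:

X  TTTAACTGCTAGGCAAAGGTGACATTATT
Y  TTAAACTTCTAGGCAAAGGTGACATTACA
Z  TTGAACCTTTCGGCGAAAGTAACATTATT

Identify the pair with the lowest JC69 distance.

X and Y

X–Y: 4/29 differ, p = 0.138, d = 0.152.
X–Z: 8/29 differ, p = 0.276, d = 0.344.
Y–Z: 9/29 differ, p = 0.310, d = 0.401.
The smallest distance is between X and Y.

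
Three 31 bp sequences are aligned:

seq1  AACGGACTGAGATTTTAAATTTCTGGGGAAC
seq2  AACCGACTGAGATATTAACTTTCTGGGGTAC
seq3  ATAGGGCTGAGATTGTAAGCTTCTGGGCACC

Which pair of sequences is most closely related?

seq1–seq2: 4/31 differ, p = 0.129, d = 0.142.
seq1–seq3: 8/31 differ, p = 0.258, d = 0.316.
seq2–seq3: 11/31 differ, p = 0.355, d = 0.481.
The smallest distance is between seq1 and seq2.

seq1 and seq2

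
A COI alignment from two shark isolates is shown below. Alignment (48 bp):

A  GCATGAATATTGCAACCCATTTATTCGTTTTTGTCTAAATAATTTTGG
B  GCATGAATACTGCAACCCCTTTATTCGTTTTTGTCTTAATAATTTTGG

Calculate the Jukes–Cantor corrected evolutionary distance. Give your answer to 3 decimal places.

The sequences differ at 3 of 48 sites (10, 19, 37), so p = 3/48 = 0.0625.
d = −(3/4) ln(1 − 4p/3) = −0.75 ln(1 − 0.083333) = −0.75 ln(0.916667)
  = −0.75 × (-0.087011) = 0.065258 substitutions/site.

0.065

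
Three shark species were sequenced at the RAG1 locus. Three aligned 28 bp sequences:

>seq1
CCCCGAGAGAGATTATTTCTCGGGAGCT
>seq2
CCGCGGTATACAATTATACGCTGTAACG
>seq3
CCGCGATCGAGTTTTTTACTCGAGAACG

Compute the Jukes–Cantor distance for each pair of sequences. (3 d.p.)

d(seq1,seq2) = 0.824, d(seq1,seq3) = 0.420, d(seq2,seq3) = 0.556

seq1–seq2: 14/28 sites differ → p = 0.5, d = −0.75 ln(1 − 0.666667) = 0.823960 ≈ 0.824.
seq1–seq3: 9/28 sites differ → p ≈ 0.321429, d = −0.75 ln(1 − 0.428572) = 0.419713 ≈ 0.420.
seq2–seq3: 11/28 sites differ → p ≈ 0.392857, d = −0.75 ln(1 − 0.523809) = 0.556452 ≈ 0.556.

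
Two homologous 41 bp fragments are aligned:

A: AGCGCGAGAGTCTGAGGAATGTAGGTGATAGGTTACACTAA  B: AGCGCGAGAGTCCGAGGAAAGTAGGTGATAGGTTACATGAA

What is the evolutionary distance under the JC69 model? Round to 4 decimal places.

0.1045

The sequences differ at 4 of 41 sites (13, 20, 38, 39), so p = 4/41 ≈ 0.097561.
d = −(3/4) ln(1 − 4p/3) = −0.75 ln(1 − 0.130081) = −0.75 ln(0.869919)
  = −0.75 × (-0.139355) = 0.104516 substitutions/site.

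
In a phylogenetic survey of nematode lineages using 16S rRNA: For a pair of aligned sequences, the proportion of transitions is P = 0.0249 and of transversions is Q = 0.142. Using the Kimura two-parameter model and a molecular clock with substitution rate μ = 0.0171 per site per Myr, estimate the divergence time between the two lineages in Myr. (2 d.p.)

5.56

Under the Kimura two-parameter model, d = −½ ln(1 − 2P − Q) − ¼ ln(1 − 2Q).
1 − 2P − Q = 0.8082, giving −½ ln(0.8082) = 0.106473.
1 − 2Q = 0.716, giving −¼ ln(0.716) = 0.083519.
d = 0.106473 + 0.083519 = 0.189992.
Under a molecular clock d = 2μt, so t = d/(2μ) = 0.189992 / (2 × 0.0171) = 5.56 Myr.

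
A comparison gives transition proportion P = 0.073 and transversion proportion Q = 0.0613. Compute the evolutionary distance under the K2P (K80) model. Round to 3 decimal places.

0.149

Under the Kimura two-parameter model, d = −½ ln(1 − 2P − Q) − ¼ ln(1 − 2Q).
1 − 2P − Q = 0.7927, giving −½ ln(0.7927) = 0.116155.
1 − 2Q = 0.8774, giving −¼ ln(0.8774) = 0.032698.
d = 0.116155 + 0.032698 = 0.148853.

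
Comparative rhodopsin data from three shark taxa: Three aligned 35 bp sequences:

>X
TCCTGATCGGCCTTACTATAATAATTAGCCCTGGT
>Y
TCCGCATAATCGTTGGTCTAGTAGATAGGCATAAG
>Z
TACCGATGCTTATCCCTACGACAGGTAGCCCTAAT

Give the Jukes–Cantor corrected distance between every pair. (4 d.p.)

d(X,Y) = 0.7823, d(X,Z) = 0.7053, d(Y,Z) = 0.9650

X–Y: 17/35 sites differ → p ≈ 0.485714, d = −0.75 ln(1 − 0.647619) = 0.782282 ≈ 0.7823.
X–Z: 16/35 sites differ → p ≈ 0.457143, d = −0.75 ln(1 − 0.609524) = 0.705292 ≈ 0.7053.
Y–Z: 19/35 sites differ → p ≈ 0.542857, d = −0.75 ln(1 − 0.723809) = 0.964997 ≈ 0.9650.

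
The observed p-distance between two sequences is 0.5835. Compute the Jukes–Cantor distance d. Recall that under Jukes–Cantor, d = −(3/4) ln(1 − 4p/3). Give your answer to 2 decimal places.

1.13

d = −(3/4) ln(1 − 4p/3) = −0.75 ln(1 − 0.778) = −0.75 ln(0.222)
  = −0.75 × (-1.505078) = 1.128809 substitutions/site.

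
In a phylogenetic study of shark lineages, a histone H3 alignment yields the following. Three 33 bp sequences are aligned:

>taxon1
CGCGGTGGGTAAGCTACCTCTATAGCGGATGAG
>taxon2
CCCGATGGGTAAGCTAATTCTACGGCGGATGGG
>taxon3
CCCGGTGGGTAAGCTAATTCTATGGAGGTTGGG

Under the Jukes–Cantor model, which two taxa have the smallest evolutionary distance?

taxon2 and taxon3

taxon1–taxon2: 7/33 differ, p = 0.212, d = 0.249.
taxon1–taxon3: 7/33 differ, p = 0.212, d = 0.249.
taxon2–taxon3: 4/33 differ, p = 0.121, d = 0.132.
The smallest distance is between taxon2 and taxon3.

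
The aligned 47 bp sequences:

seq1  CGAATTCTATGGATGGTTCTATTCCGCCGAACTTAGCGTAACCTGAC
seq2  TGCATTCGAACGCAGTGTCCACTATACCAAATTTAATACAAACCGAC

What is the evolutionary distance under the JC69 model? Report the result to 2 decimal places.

The sequences differ at 22 of 47 sites, so p = 22/47 ≈ 0.468085.
d = −(3/4) ln(1 − 4p/3) = −0.75 ln(1 − 0.624113) = −0.75 ln(0.375887)
  = −0.75 × (-0.978467) = 0.733850 substitutions/site.

0.73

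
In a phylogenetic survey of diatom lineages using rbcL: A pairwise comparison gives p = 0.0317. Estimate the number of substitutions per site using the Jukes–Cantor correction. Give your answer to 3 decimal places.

d = −(3/4) ln(1 − 4p/3) = −0.75 ln(1 − 0.042267) = −0.75 ln(0.957733)
  = −0.75 × (-0.043186) = 0.032390 substitutions/site.

0.032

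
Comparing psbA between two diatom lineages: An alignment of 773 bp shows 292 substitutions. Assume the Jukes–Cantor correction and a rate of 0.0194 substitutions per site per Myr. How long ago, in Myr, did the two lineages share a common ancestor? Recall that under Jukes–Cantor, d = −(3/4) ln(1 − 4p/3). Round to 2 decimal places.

13.54

p = 292/773 ≈ 0.377749.
d = −(3/4) ln(1 − 4p/3) = −0.75 ln(1 − 0.503665) = −0.75 ln(0.496335)
  = −0.75 × (-0.700504) = 0.525378 substitutions/site.
Under a molecular clock d = 2μt, so t = d/(2μ) = 0.525378 / (2 × 0.0194) = 13.54 Myr.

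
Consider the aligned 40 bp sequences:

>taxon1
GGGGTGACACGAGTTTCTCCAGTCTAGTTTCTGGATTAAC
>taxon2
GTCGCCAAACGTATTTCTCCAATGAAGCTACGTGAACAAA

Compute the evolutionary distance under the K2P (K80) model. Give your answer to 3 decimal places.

0.628

Of 40 sites, 5 differences are transitions and 12 are transversions, so P = 5/40 = 0.125 and Q = 12/40 = 0.3.
Under the Kimura two-parameter model, d = −½ ln(1 − 2P − Q) − ¼ ln(1 − 2Q).
1 − 2P − Q = 0.45, giving −½ ln(0.45) = 0.399254.
1 − 2Q = 0.4, giving −¼ ln(0.4) = 0.229073.
d = 0.399254 + 0.229073 = 0.628327.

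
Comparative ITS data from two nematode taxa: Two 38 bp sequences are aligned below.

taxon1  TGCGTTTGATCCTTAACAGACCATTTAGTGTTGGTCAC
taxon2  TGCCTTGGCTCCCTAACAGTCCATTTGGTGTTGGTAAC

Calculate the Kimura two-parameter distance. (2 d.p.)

Of 38 sites, 2 differences are transitions and 5 are transversions, so P = 2/38 ≈ 0.052632 and Q = 5/38 ≈ 0.131579.
Under the Kimura two-parameter model, d = −½ ln(1 − 2P − Q) − ¼ ln(1 − 2Q).
1 − 2P − Q = 0.763157, giving −½ ln(0.763157) = 0.135146.
1 − 2Q = 0.736842, giving −¼ ln(0.736842) = 0.076345.
d = 0.135146 + 0.076345 = 0.211491.

0.21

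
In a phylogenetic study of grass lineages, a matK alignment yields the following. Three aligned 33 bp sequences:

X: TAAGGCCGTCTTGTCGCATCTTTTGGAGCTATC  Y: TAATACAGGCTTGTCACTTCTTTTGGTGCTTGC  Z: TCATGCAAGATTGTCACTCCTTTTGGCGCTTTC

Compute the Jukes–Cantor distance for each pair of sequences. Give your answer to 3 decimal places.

d(X,Y) = 0.339, d(X,Z) = 0.441, d(Y,Z) = 0.249

X–Y: 9/33 sites differ → p ≈ 0.272727, d = −0.75 ln(1 − 0.363636) = 0.338988 ≈ 0.339.
X–Z: 11/33 sites differ → p ≈ 0.333333, d = −0.75 ln(1 − 0.444444) = 0.440839 ≈ 0.441.
Y–Z: 7/33 sites differ → p ≈ 0.212121, d = −0.75 ln(1 − 0.282828) = 0.249330 ≈ 0.249.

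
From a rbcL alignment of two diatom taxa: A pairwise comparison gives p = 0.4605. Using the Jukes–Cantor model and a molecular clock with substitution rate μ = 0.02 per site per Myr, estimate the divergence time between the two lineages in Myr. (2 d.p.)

d = −(3/4) ln(1 − 4p/3) = −0.75 ln(1 − 0.614) = −0.75 ln(0.386)
  = −0.75 × (-0.951918) = 0.713939 substitutions/site.
Under a molecular clock d = 2μt, so t = d/(2μ) = 0.713939 / (2 × 0.02) = 17.85 Myr.

17.85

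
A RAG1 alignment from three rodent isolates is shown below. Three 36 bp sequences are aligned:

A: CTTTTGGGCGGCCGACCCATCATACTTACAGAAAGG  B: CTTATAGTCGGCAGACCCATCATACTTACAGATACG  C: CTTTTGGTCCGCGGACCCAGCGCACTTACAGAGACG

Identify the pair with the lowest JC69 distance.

A and B

A–B: 6/36 differ, p = 0.167, d = 0.188.
A–C: 8/36 differ, p = 0.222, d = 0.264.
B–C: 8/36 differ, p = 0.222, d = 0.264.
The smallest distance is between A and B.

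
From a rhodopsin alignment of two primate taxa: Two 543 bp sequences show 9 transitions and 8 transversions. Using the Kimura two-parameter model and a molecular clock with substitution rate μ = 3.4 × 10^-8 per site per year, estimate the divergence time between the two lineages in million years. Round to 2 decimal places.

P = 9/543 ≈ 0.016575 and Q = 8/543 ≈ 0.014733.
Under the Kimura two-parameter model, d = −½ ln(1 − 2P − Q) − ¼ ln(1 − 2Q).
1 − 2P − Q = 0.952117, giving −½ ln(0.952117) = 0.024534.
1 − 2Q = 0.970534, giving −¼ ln(0.970534) = 0.007477.
d = 0.024534 + 0.007477 = 0.032011.
Under a molecular clock d = 2μt, so t = d/(2μ) = 0.032011 / (2 × 3.4 × 10^-8) = 0.47 million years.

0.47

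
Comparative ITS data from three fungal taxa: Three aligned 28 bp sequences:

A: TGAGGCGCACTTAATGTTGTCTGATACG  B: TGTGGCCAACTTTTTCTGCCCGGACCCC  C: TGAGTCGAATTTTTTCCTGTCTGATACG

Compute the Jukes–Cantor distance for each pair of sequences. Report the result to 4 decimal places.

d(A,B) = 0.7238, d(A,C) = 0.3041, d(B,C) = 0.6355

A–B: 13/28 sites differ → p ≈ 0.464286, d = −0.75 ln(1 − 0.619048) = 0.723811 ≈ 0.7238.
A–C: 7/28 sites differ → p = 0.25, d = −0.75 ln(1 − 0.333333) = 0.304098 ≈ 0.3041.
B–C: 12/28 sites differ → p ≈ 0.428571, d = −0.75 ln(1 − 0.571428) = 0.635472 ≈ 0.6355.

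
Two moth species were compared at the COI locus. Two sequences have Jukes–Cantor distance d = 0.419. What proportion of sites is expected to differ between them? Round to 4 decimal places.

0.3210

p = (3/4)(1 − e^(−4d/3)) = 0.75 × (1 − e^(-0.558667)) = 0.75 × (1 − 0.571971) = 0.321022.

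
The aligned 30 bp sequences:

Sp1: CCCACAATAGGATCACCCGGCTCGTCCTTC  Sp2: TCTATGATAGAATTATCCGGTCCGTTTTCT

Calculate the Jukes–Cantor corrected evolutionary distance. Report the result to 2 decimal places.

The sequences differ at 13 of 30 sites, so p = 13/30 ≈ 0.433333.
d = −(3/4) ln(1 − 4p/3) = −0.75 ln(1 − 0.577777) = −0.75 ln(0.422223)
  = −0.75 × (-0.862222) = 0.646667 substitutions/site.

0.65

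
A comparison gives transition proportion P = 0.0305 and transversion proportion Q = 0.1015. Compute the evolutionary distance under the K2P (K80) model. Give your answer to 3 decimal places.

0.145

Under the Kimura two-parameter model, d = −½ ln(1 − 2P − Q) − ¼ ln(1 − 2Q).
1 − 2P − Q = 0.8375, giving −½ ln(0.8375) = 0.088667.
1 − 2Q = 0.797, giving −¼ ln(0.797) = 0.056725.
d = 0.088667 + 0.056725 = 0.145392.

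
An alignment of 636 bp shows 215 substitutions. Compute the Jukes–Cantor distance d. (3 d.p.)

p = 215/636 ≈ 0.33805.
d = −(3/4) ln(1 − 4p/3) = −0.75 ln(1 − 0.450733) = −0.75 ln(0.549267)
  = −0.75 × (-0.599171) = 0.449378 substitutions/site.

0.449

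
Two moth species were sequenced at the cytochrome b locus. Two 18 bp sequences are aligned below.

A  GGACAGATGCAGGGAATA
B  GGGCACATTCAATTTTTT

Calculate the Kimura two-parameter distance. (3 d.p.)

Of 18 sites, 2 differences are transitions and 7 are transversions, so P = 2/18 ≈ 0.111111 and Q = 7/18 ≈ 0.388889.
Under the Kimura two-parameter model, d = −½ ln(1 − 2P − Q) − ¼ ln(1 − 2Q).
1 − 2P − Q = 0.388889, giving −½ ln(0.388889) = 0.472231.
1 − 2Q = 0.222222, giving −¼ ln(0.222222) = 0.376020.
d = 0.472231 + 0.376020 = 0.848251.

0.848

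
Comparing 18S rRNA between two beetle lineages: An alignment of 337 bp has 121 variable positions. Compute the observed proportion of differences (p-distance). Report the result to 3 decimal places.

p = 121/337 = 0.359050… ≈ 0.359 (to 3 d.p.).

0.359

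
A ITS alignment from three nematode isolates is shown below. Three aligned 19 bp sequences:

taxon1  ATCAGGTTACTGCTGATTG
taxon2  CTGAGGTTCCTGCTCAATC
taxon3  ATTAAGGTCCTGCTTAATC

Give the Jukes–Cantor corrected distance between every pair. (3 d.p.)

taxon1–taxon2: 6/19 sites differ → p ≈ 0.315789, d = −0.75 ln(1 − 0.421052) = 0.409907 ≈ 0.410.
taxon1–taxon3: 7/19 sites differ → p ≈ 0.368421, d = −0.75 ln(1 − 0.491228) = 0.506816 ≈ 0.507.
taxon2–taxon3: 5/19 sites differ → p ≈ 0.263158, d = −0.75 ln(1 − 0.350877) = 0.324100 ≈ 0.324.

d(taxon1,taxon2) = 0.410, d(taxon1,taxon3) = 0.507, d(taxon2,taxon3) = 0.324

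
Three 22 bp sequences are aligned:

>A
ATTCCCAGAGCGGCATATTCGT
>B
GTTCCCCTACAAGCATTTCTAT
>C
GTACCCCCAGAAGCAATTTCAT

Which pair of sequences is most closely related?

B and C

A–B: 10/22 differ, p = 0.455, d = 0.699.
A–C: 9/22 differ, p = 0.409, d = 0.591.
B–C: 6/22 differ, p = 0.273, d = 0.339.
The smallest distance is between B and C.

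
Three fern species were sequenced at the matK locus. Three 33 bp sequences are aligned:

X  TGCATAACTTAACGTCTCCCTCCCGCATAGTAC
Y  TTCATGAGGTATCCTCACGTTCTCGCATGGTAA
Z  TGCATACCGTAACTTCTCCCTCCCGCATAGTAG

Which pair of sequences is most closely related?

X and Z

X–Y: 12/33 differ, p = 0.364, d = 0.497.
X–Z: 4/33 differ, p = 0.121, d = 0.132.
Y–Z: 12/33 differ, p = 0.364, d = 0.497.
The smallest distance is between X and Z.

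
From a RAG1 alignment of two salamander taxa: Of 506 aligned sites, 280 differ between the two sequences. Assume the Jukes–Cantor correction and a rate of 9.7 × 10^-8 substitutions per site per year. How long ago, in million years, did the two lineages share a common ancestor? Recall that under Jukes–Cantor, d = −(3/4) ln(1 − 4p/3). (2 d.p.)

5.18

p = 280/506 ≈ 0.55336.
d = −(3/4) ln(1 − 4p/3) = −0.75 ln(1 − 0.737813) = −0.75 ln(0.262187)
  = −0.75 × (-1.338697) = 1.004023 substitutions/site.
Under a molecular clock d = 2μt, so t = d/(2μ) = 1.004023 / (2 × 9.7 × 10^-8) = 5.18 million years.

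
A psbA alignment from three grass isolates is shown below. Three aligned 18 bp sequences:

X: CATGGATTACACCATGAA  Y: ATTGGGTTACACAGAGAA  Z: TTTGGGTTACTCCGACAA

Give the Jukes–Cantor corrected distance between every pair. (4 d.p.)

X–Y: 6/18 sites differ → p ≈ 0.333333, d = −0.75 ln(1 − 0.444444) = 0.440839 ≈ 0.4408.
X–Z: 7/18 sites differ → p ≈ 0.388889, d = −0.75 ln(1 − 0.518519) = 0.548166 ≈ 0.5482.
Y–Z: 4/18 sites differ → p ≈ 0.222222, d = −0.75 ln(1 − 0.296296) = 0.263548 ≈ 0.2635.

d(X,Y) = 0.4408, d(X,Z) = 0.5482, d(Y,Z) = 0.2635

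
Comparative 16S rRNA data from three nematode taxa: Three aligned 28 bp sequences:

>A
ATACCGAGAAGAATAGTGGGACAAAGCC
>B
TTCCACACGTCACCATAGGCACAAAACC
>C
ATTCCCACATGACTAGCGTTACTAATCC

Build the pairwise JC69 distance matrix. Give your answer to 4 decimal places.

A–B: 14/28 sites differ → p = 0.5, d = −0.75 ln(1 − 0.666667) = 0.823960 ≈ 0.8240.
A–C: 10/28 sites differ → p ≈ 0.357143, d = −0.75 ln(1 − 0.476191) = 0.484971 ≈ 0.4850.
B–C: 12/28 sites differ → p ≈ 0.428571, d = −0.75 ln(1 − 0.571428) = 0.635472 ≈ 0.6355.

d(A,B) = 0.8240, d(A,C) = 0.4850, d(B,C) = 0.6355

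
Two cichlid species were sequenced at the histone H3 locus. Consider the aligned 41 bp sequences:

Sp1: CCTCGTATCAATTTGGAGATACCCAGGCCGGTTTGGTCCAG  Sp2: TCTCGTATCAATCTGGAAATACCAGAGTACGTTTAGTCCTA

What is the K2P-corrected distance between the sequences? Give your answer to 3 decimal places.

0.389

Of 41 sites, 8 differences are transitions and 4 are transversions, so P = 8/41 ≈ 0.195122 and Q = 4/41 ≈ 0.097561.
Under the Kimura two-parameter model, d = −½ ln(1 − 2P − Q) − ¼ ln(1 − 2Q).
1 − 2P − Q = 0.512195, giving −½ ln(0.512195) = 0.334525.
1 − 2Q = 0.804878, giving −¼ ln(0.804878) = 0.054266.
d = 0.334525 + 0.054266 = 0.388791.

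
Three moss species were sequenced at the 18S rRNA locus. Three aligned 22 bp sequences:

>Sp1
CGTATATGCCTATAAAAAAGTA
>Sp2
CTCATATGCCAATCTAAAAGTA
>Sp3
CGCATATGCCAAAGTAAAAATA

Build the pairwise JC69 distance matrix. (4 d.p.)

d(Sp1,Sp2) = 0.2708, d(Sp1,Sp3) = 0.3390, d(Sp2,Sp3) = 0.2082

Sp1–Sp2: 5/22 sites differ → p ≈ 0.227273, d = −0.75 ln(1 − 0.303031) = 0.270761 ≈ 0.2708.
Sp1–Sp3: 6/22 sites differ → p ≈ 0.272727, d = −0.75 ln(1 − 0.363636) = 0.338988 ≈ 0.3390.
Sp2–Sp3: 4/22 sites differ → p ≈ 0.181818, d = −0.75 ln(1 − 0.242424) = 0.208224 ≈ 0.2082.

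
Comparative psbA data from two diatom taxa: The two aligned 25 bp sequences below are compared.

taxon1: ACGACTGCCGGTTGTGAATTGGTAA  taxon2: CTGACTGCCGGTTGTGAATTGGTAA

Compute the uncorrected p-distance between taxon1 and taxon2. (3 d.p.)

0.080

The sequences differ at 2 of 25 positions (sites 1, 2).
p = 2/25 = 0.080.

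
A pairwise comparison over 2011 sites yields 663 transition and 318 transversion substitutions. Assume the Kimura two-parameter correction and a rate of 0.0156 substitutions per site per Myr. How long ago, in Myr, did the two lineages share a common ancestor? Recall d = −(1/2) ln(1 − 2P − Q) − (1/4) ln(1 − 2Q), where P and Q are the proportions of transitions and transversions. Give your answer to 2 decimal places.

30.31

P = 663/2011 ≈ 0.329687 and Q = 318/2011 ≈ 0.15813.
Under the Kimura two-parameter model, d = −½ ln(1 − 2P − Q) − ¼ ln(1 − 2Q).
1 − 2P − Q = 0.182496, giving −½ ln(0.182496) = 0.850514.
1 − 2Q = 0.68374, giving −¼ ln(0.68374) = 0.095044.
d = 0.850514 + 0.095044 = 0.945558.
Under a molecular clock d = 2μt, so t = d/(2μ) = 0.945558 / (2 × 0.0156) = 30.31 Myr.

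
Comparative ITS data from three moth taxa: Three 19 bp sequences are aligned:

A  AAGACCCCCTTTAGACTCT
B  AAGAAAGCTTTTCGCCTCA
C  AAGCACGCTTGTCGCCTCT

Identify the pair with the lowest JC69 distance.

A–B: 7/19 differ, p = 0.368, d = 0.507.
A–C: 7/19 differ, p = 0.368, d = 0.507.
B–C: 4/19 differ, p = 0.211, d = 0.247.
The smallest distance is between B and C.

B and C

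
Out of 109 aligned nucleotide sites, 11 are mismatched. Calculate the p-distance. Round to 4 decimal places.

0.1009

p = 11/109 = 0.100917… ≈ 0.1009 (to 4 d.p.).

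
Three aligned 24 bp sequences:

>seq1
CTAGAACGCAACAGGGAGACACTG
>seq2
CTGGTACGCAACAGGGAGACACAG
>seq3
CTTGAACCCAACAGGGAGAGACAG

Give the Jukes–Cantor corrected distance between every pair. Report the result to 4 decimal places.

seq1–seq2: 3/24 sites differ → p = 0.125, d = −0.75 ln(1 − 0.166667) = 0.136741 ≈ 0.1367.
seq1–seq3: 4/24 sites differ → p ≈ 0.166667, d = −0.75 ln(1 − 0.222223) = 0.188487 ≈ 0.1885.
seq2–seq3: 4/24 sites differ → p ≈ 0.166667, d = −0.75 ln(1 − 0.222223) = 0.188487 ≈ 0.1885.

d(seq1,seq2) = 0.1367, d(seq1,seq3) = 0.1885, d(seq2,seq3) = 0.1885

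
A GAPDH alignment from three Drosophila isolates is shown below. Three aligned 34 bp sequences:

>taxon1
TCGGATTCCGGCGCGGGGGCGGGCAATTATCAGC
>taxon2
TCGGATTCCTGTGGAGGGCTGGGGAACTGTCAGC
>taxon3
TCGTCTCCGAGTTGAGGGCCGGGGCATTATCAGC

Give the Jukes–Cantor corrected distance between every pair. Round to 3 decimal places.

d(taxon1,taxon2) = 0.326, d(taxon1,taxon3) = 0.477, d(taxon2,taxon3) = 0.373

taxon1–taxon2: 9/34 sites differ → p ≈ 0.264706, d = −0.75 ln(1 − 0.352941) = 0.326488 ≈ 0.326.
taxon1–taxon3: 12/34 sites differ → p ≈ 0.352941, d = −0.75 ln(1 − 0.470588) = 0.476991 ≈ 0.477.
taxon2–taxon3: 10/34 sites differ → p ≈ 0.294118, d = −0.75 ln(1 − 0.392157) = 0.373379 ≈ 0.373.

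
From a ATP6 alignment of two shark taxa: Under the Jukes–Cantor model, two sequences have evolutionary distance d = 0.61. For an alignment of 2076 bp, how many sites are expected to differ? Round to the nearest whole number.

867

Invert JC69: p = (3/4)(1 − e^(−4d/3)) = 0.75 × (1 − e^(-0.813333)) = 0.75 × (1 − 0.443378) = 0.417467.
Expected differing sites = pL ≈ 0.417467 × 2076 = 866.661492 ≈ 867.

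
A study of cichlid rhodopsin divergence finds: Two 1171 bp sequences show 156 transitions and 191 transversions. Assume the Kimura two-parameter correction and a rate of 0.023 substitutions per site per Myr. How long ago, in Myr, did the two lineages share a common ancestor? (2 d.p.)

P = 156/1171 ≈ 0.133219 and Q = 191/1171 ≈ 0.163108.
Under the Kimura two-parameter model, d = −½ ln(1 − 2P − Q) − ¼ ln(1 − 2Q).
1 − 2P − Q = 0.570454, giving −½ ln(0.570454) = 0.280661.
1 − 2Q = 0.673784, giving −¼ ln(0.673784) = 0.098711.
d = 0.280661 + 0.098711 = 0.379372.
Under a molecular clock d = 2μt, so t = d/(2μ) = 0.379372 / (2 × 0.023) = 8.25 Myr.

8.25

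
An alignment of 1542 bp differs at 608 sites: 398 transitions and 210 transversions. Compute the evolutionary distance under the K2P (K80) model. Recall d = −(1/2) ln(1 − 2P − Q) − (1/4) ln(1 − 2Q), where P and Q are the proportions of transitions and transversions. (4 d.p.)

0.6078

P = 398/1542 ≈ 0.258106 and Q = 210/1542 ≈ 0.136187.
Under the Kimura two-parameter model, d = −½ ln(1 − 2P − Q) − ¼ ln(1 − 2Q).
1 − 2P − Q = 0.347601, giving −½ ln(0.347601) = 0.528350.
1 − 2Q = 0.727626, giving −¼ ln(0.727626) = 0.079492.
d = 0.528350 + 0.079492 = 0.607842.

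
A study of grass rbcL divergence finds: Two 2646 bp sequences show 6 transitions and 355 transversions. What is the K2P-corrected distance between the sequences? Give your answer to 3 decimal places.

0.153

P = 6/2646 ≈ 0.002268 and Q = 355/2646 ≈ 0.134165.
Under the Kimura two-parameter model, d = −½ ln(1 − 2P − Q) − ¼ ln(1 − 2Q).
1 − 2P − Q = 0.861299, giving −½ ln(0.861299) = 0.074657.
1 − 2Q = 0.73167, giving −¼ ln(0.73167) = 0.078106.
d = 0.074657 + 0.078106 = 0.152763.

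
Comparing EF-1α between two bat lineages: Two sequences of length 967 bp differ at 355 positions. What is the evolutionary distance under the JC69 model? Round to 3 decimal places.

p = 355/967 ≈ 0.367115.
d = −(3/4) ln(1 − 4p/3) = −0.75 ln(1 − 0.489487) = −0.75 ln(0.510513)
  = −0.75 × (-0.672339) = 0.504254 substitutions/site.

0.504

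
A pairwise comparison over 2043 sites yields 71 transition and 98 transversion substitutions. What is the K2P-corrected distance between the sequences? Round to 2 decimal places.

0.09

P = 71/2043 ≈ 0.034753 and Q = 98/2043 ≈ 0.047969.
Under the Kimura two-parameter model, d = −½ ln(1 − 2P − Q) − ¼ ln(1 − 2Q).
1 − 2P − Q = 0.882525, giving −½ ln(0.882525) = 0.062484.
1 − 2Q = 0.904062, giving −¼ ln(0.904062) = 0.025214.
d = 0.062484 + 0.025214 = 0.087698.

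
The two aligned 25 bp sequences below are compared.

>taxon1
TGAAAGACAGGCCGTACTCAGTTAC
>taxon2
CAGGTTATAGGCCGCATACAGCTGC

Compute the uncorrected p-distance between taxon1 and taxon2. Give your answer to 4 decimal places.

0.4800

The sequences differ at 12 of 25 positions.
p = 12/25 = 0.4800.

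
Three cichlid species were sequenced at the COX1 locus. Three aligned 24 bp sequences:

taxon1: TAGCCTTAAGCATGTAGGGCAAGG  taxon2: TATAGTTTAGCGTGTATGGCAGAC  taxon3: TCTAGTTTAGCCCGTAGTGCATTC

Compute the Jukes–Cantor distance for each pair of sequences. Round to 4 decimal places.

d(taxon1,taxon2) = 0.5199, d(taxon1,taxon3) = 0.7083, d(taxon2,taxon3) = 0.3694

taxon1–taxon2: 9/24 sites differ → p = 0.375, d = −0.75 ln(1 − 0.5) = 0.519860 ≈ 0.5199.
taxon1–taxon3: 11/24 sites differ → p ≈ 0.458333, d = −0.75 ln(1 − 0.611111) = 0.708346 ≈ 0.7083.
taxon2–taxon3: 7/24 sites differ → p ≈ 0.291667, d = −0.75 ln(1 − 0.388889) = 0.369358 ≈ 0.3694.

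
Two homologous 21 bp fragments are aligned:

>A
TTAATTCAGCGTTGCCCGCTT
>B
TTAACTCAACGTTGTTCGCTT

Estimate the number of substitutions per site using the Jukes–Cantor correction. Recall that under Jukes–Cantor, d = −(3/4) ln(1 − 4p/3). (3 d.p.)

The sequences differ at 4 of 21 sites (5, 9, 15, 16), so p = 4/21 ≈ 0.190476.
d = −(3/4) ln(1 − 4p/3) = −0.75 ln(1 − 0.253968) = −0.75 ln(0.746032)
  = −0.75 × (-0.292987) = 0.219740 substitutions/site.

0.220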